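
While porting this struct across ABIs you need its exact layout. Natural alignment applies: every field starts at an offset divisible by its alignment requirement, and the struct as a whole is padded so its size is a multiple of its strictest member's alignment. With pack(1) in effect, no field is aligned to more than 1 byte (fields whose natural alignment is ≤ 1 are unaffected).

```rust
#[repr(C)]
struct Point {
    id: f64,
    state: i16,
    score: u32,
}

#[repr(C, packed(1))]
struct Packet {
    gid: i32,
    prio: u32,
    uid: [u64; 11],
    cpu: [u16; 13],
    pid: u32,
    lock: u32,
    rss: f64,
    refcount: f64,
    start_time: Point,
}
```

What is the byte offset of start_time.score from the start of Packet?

Point: id at 0 (size 8, align 8) → ends 8; state at 8 (size 2, align 2) → ends 10; pad 2 to align 4 for score; score at 12 (size 4, align 4) → ends 16; total 16 bytes, alignment 8
gid at 0 (size 4, align 1) → ends 4
prio at 4 (size 4, align 1) → ends 8
uid at 8 (size 88, align 1) → ends 96
cpu at 96 (size 26, align 1) → ends 122
pid at 122 (size 4, align 1) → ends 126
lock at 126 (size 4, align 1) → ends 130
rss at 130 (size 8, align 1) → ends 138
refcount at 138 (size 8, align 1) → ends 146
start_time at 146 (size 16, align 1) → ends 162
within Point: score at 12
146 + 12 = 158

158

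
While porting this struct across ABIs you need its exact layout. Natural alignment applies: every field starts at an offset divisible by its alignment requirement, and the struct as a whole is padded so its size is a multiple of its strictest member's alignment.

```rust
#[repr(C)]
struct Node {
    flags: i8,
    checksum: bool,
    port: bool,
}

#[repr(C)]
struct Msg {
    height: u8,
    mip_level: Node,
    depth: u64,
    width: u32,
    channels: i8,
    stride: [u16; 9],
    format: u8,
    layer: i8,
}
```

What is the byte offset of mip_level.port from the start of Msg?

Node: 0..1  flags  (1B, 1-aligned); 1..2  checksum  (1B, 1-aligned); 2..3  port  (1B, 1-aligned); sizeof = 3, alignof = 1
0..1  height  (1B, 1-aligned)
1..4  mip_level  (3B, 1-aligned)
within Node: port at 2
1 + 2 = 3

3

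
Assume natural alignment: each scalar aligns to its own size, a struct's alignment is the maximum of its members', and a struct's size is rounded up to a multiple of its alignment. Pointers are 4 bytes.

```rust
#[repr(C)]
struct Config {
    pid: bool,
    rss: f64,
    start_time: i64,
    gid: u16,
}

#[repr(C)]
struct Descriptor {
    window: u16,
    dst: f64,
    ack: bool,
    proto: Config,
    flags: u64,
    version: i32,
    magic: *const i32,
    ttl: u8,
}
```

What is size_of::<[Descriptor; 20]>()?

Config: @0: pid [1B, align 1] → 1; +7 pad (align 8); @8: rss [8B, align 8] → 16; @16: start_time [8B, align 8] → 24; @24: gid [2B, align 2] → 26; +6 tail pad (align 8); size 32, align 8
@0: window [2B, align 2] → 2
+6 pad (align 8)
@8: dst [8B, align 8] → 16
@16: ack [1B, align 1] → 17
+7 pad (align 8)
@24: proto [32B, align 8] → 56
@56: flags [8B, align 8] → 64
@64: version [4B, align 4] → 68
@68: magic [4B, align 4] → 72
@72: ttl [1B, align 1] → 73
+7 tail pad (align 8)
size 80, align 8
array of 20: 20 × 80 = 1600

1600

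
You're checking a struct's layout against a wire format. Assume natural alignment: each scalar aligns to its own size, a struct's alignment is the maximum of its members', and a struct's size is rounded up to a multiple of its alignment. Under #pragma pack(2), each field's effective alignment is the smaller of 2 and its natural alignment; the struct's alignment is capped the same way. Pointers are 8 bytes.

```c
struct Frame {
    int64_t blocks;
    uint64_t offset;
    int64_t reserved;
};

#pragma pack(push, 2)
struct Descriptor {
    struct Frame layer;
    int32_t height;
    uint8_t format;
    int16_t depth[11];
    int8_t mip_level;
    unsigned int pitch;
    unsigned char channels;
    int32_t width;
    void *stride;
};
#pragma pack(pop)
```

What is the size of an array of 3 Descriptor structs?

216

Frame: @0: blocks [8B, align 8] → 8; @8: offset [8B, align 8] → 16; @16: reserved [8B, align 8] → 24; size 24, align 8
@0: layer [24B, align 2] → 24
@24: height [4B, align 2] → 28
@28: format [1B, align 1] → 29
+1 pad (align 2)
@30: depth [22B, align 2] → 52
@52: mip_level [1B, align 1] → 53
+1 pad (align 2)
@54: pitch [4B, align 2] → 58
@58: channels [1B, align 1] → 59
+1 pad (align 2)
@60: width [4B, align 2] → 64
@64: stride [8B, align 2] → 72
size 72, align 2
array of 3: 3 × 72 = 216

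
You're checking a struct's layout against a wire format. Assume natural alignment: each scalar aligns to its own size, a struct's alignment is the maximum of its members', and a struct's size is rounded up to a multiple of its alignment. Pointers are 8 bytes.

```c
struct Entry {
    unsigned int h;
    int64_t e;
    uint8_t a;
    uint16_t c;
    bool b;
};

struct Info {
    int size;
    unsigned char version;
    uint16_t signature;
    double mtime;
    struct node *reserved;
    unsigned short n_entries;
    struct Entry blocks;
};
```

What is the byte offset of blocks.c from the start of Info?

Entry: h at 0 (size 4, align 4) → ends 4; pad 4 to align 8 for e; e at 8 (size 8, align 8) → ends 16; a at 16 (size 1, align 1) → ends 17; pad 1 to align 2 for c; c at 18 (size 2, align 2) → ends 20; b at 20 (size 1, align 1) → ends 21; tail pad 3 to reach multiple of 8; total 24 bytes, alignment 8
size at 0 (size 4, align 4) → ends 4
version at 4 (size 1, align 1) → ends 5
pad 1 to align 2 for signature
signature at 6 (size 2, align 2) → ends 8
mtime at 8 (size 8, align 8) → ends 16
reserved at 16 (size 8, align 8) → ends 24
n_entries at 24 (size 2, align 2) → ends 26
pad 6 to align 8 for blocks
blocks at 32 (size 24, align 8) → ends 56
within Entry: c at 18
32 + 18 = 50

50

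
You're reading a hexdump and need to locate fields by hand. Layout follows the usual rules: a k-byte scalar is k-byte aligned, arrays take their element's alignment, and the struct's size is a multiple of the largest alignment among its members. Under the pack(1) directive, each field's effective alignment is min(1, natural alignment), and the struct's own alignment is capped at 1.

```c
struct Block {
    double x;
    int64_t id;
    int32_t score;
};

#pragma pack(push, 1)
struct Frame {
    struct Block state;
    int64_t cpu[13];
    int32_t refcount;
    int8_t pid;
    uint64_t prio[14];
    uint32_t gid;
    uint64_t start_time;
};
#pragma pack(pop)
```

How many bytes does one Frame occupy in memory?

257

Block: 0..8  x  (8B, 8-aligned); 8..16  id  (8B, 8-aligned); 16..20  score  (4B, 4-aligned); 20..24  -- tail padding (4B); sizeof = 24, alignof = 8
0..24  state  (24B, 1-aligned)
24..128  cpu  (104B, 1-aligned)
128..132  refcount  (4B, 1-aligned)
132..133  pid  (1B, 1-aligned)
133..245  prio  (112B, 1-aligned)
245..249  gid  (4B, 1-aligned)
249..257  start_time  (8B, 1-aligned)
sizeof = 257, alignof = 1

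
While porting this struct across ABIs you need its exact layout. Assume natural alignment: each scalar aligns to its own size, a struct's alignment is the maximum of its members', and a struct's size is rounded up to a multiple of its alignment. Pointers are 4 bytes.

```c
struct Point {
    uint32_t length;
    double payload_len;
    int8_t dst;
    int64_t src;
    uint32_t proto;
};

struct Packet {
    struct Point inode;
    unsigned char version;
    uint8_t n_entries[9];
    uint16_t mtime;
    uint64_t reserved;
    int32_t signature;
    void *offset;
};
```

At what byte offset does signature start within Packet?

64

Point: 0..4  length  (4B, 4-aligned); 4..8  -- padding (4B); 8..16  payload_len  (8B, 8-aligned); 16..17  dst  (1B, 1-aligned); 17..24  -- padding (7B); 24..32  src  (8B, 8-aligned); 32..36  proto  (4B, 4-aligned); 36..40  -- tail padding (4B); sizeof = 40, alignof = 8
0..40  inode  (40B, 8-aligned)
40..41  version  (1B, 1-aligned)
41..50  n_entries  (9B, 1-aligned)
50..52  mtime  (2B, 2-aligned)
52..56  -- padding (4B)
56..64  reserved  (8B, 8-aligned)
64..68  signature  (4B, 4-aligned)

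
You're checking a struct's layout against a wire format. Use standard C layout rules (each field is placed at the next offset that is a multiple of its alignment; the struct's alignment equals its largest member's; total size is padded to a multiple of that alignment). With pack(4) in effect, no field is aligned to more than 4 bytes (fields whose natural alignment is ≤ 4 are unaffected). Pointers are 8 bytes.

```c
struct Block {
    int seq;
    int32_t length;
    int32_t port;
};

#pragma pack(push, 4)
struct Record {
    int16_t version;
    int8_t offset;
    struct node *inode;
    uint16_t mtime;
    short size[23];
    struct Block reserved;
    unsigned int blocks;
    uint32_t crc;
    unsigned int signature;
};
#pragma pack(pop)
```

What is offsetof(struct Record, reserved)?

Block: @0: seq [4B, align 4] → 4; @4: length [4B, align 4] → 8; @8: port [4B, align 4] → 12; size 12, align 4
@0: version [2B, align 2] → 2
@2: offset [1B, align 1] → 3
+1 pad (align 4)
@4: inode [8B, align 4] → 12
@12: mtime [2B, align 2] → 14
@14: size [46B, align 2] → 60
@60: reserved [12B, align 4] → 72

60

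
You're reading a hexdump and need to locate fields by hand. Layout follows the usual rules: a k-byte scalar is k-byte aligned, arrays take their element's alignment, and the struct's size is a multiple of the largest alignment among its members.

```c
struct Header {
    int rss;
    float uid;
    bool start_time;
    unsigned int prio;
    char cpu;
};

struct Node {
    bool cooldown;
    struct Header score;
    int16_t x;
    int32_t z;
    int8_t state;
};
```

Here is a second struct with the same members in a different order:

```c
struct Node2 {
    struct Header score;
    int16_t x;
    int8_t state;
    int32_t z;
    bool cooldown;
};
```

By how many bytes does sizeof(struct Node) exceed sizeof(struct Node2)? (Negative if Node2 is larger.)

Header: 0..4  rss  (4B, 4-aligned); 4..8  uid  (4B, 4-aligned); 8..9  start_time  (1B, 1-aligned); 9..12  -- padding (3B); 12..16  prio  (4B, 4-aligned); 16..17  cpu  (1B, 1-aligned); 17..20  -- tail padding (3B); sizeof = 20, alignof = 4
0..1  cooldown  (1B, 1-aligned)
1..4  -- padding (3B)
4..24  score  (20B, 4-aligned)
24..26  x  (2B, 2-aligned)
26..28  -- padding (2B)
28..32  z  (4B, 4-aligned)
32..33  state  (1B, 1-aligned)
33..36  -- tail padding (3B)
sizeof = 36, alignof = 4
— Node2 —
0..20  score  (20B, 4-aligned)
20..22  x  (2B, 2-aligned)
22..23  state  (1B, 1-aligned)
23..24  -- padding (1B)
24..28  z  (4B, 4-aligned)
28..29  cooldown  (1B, 1-aligned)
29..32  -- tail padding (3B)
sizeof = 32, alignof = 4
36 − 32 = 4

4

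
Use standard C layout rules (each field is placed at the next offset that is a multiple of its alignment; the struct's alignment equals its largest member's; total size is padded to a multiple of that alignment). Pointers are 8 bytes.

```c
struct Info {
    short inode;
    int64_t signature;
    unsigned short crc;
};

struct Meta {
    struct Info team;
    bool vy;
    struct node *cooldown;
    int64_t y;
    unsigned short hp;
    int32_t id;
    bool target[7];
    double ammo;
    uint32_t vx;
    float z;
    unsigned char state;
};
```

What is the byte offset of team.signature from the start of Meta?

Info: 0..2  inode  (2B, 2-aligned); 2..8  -- padding (6B); 8..16  signature  (8B, 8-aligned); 16..18  crc  (2B, 2-aligned); 18..24  -- tail padding (6B); sizeof = 24, alignof = 8
0..24  team  (24B, 8-aligned)
within Info: signature at 8
0 + 8 = 8

8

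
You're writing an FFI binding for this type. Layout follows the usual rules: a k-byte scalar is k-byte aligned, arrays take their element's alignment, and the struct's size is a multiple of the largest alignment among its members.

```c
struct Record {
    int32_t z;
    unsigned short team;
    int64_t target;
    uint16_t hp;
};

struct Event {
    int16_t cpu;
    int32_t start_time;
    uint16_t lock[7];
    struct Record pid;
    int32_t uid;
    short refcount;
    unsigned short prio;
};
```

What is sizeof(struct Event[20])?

1120

Record: z at 0 (size 4, align 4) → ends 4; team at 4 (size 2, align 2) → ends 6; pad 2 to align 8 for target; target at 8 (size 8, align 8) → ends 16; hp at 16 (size 2, align 2) → ends 18; tail pad 6 to reach multiple of 8; total 24 bytes, alignment 8
cpu at 0 (size 2, align 2) → ends 2
pad 2 to align 4 for start_time
start_time at 4 (size 4, align 4) → ends 8
lock at 8 (size 14, align 2) → ends 22
pad 2 to align 8 for pid
pid at 24 (size 24, align 8) → ends 48
uid at 48 (size 4, align 4) → ends 52
refcount at 52 (size 2, align 2) → ends 54
prio at 54 (size 2, align 2) → ends 56
total 56 bytes, alignment 8
array of 20: 20 × 56 = 1120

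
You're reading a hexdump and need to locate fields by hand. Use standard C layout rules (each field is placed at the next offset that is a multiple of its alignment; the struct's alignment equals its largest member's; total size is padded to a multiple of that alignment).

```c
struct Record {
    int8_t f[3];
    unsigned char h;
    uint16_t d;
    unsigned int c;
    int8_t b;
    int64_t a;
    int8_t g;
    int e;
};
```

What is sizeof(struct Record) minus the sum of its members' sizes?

8

0..3  f  (3B, 1-aligned)
3..4  h  (1B, 1-aligned)
4..6  d  (2B, 2-aligned)
6..8  -- padding (2B)
8..12  c  (4B, 4-aligned)
12..13  b  (1B, 1-aligned)
13..16  -- padding (3B)
16..24  a  (8B, 8-aligned)
24..25  g  (1B, 1-aligned)
25..28  -- padding (3B)
28..32  e  (4B, 4-aligned)
sizeof = 32, alignof = 8
data bytes 24, size 32 → padding 8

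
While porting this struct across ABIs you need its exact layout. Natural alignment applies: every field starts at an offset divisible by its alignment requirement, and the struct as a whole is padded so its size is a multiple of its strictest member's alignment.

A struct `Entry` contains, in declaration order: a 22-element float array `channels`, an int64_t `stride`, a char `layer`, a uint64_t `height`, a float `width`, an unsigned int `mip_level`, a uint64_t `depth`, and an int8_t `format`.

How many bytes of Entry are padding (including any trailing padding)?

0..88  channels  (88B, 4-aligned)
88..96  stride  (8B, 8-aligned)
96..97  layer  (1B, 1-aligned)
97..104  -- padding (7B)
104..112  height  (8B, 8-aligned)
112..116  width  (4B, 4-aligned)
116..120  mip_level  (4B, 4-aligned)
120..128  depth  (8B, 8-aligned)
128..129  format  (1B, 1-aligned)
129..136  -- tail padding (7B)
sizeof = 136, alignof = 8
data bytes 122, size 136 → padding 14

14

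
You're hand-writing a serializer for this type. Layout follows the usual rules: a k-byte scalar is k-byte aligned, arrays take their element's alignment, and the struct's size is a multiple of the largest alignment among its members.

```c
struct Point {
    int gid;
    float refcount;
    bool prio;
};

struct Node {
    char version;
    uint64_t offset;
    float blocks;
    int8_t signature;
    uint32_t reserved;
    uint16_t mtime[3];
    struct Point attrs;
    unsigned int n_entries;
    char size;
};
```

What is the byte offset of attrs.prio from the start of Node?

Point: gid at 0 (size 4, align 4) → ends 4; refcount at 4 (size 4, align 4) → ends 8; prio at 8 (size 1, align 1) → ends 9; tail pad 3 to reach multiple of 4; total 12 bytes, alignment 4
version at 0 (size 1, align 1) → ends 1
pad 7 to align 8 for offset
offset at 8 (size 8, align 8) → ends 16
blocks at 16 (size 4, align 4) → ends 20
signature at 20 (size 1, align 1) → ends 21
pad 3 to align 4 for reserved
reserved at 24 (size 4, align 4) → ends 28
mtime at 28 (size 6, align 2) → ends 34
pad 2 to align 4 for attrs
attrs at 36 (size 12, align 4) → ends 48
within Point: prio at 8
36 + 8 = 44

44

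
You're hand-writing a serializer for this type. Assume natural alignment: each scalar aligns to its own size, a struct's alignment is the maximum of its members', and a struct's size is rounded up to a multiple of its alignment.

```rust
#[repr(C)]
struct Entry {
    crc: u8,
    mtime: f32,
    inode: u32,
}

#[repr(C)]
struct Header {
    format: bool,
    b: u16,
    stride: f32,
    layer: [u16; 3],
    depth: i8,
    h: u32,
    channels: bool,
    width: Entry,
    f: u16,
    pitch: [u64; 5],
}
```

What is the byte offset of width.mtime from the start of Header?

28

Entry: 0..1  crc  (1B, 1-aligned); 1..4  -- padding (3B); 4..8  mtime  (4B, 4-aligned); 8..12  inode  (4B, 4-aligned); sizeof = 12, alignof = 4
0..1  format  (1B, 1-aligned)
1..2  -- padding (1B)
2..4  b  (2B, 2-aligned)
4..8  stride  (4B, 4-aligned)
8..14  layer  (6B, 2-aligned)
14..15  depth  (1B, 1-aligned)
15..16  -- padding (1B)
16..20  h  (4B, 4-aligned)
20..21  channels  (1B, 1-aligned)
21..24  -- padding (3B)
24..36  width  (12B, 4-aligned)
within Entry: mtime at 4
24 + 4 = 28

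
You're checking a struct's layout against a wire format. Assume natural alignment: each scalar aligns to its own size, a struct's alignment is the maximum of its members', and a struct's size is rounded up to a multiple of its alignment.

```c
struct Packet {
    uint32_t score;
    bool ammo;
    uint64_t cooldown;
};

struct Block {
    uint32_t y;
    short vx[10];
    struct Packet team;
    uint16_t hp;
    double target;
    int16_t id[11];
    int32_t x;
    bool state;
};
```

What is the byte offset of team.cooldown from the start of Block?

Packet: score at 0 (size 4, align 4) → ends 4; ammo at 4 (size 1, align 1) → ends 5; pad 3 to align 8 for cooldown; cooldown at 8 (size 8, align 8) → ends 16; total 16 bytes, alignment 8
y at 0 (size 4, align 4) → ends 4
vx at 4 (size 20, align 2) → ends 24
team at 24 (size 16, align 8) → ends 40
within Packet: cooldown at 8
24 + 8 = 32

32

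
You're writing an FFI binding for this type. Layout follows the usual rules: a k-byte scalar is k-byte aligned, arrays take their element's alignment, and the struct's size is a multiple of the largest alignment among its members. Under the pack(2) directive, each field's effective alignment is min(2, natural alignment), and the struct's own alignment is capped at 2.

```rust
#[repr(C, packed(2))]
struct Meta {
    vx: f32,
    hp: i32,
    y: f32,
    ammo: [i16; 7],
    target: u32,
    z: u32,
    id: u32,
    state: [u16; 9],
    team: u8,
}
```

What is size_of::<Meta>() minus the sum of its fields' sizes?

1

0..4  vx  (4B, 2-aligned)
4..8  hp  (4B, 2-aligned)
8..12  y  (4B, 2-aligned)
12..26  ammo  (14B, 2-aligned)
26..30  target  (4B, 2-aligned)
30..34  z  (4B, 2-aligned)
34..38  id  (4B, 2-aligned)
38..56  state  (18B, 2-aligned)
56..57  team  (1B, 1-aligned)
57..58  -- tail padding (1B)
sizeof = 58, alignof = 2
data bytes 57, size 58 → padding 1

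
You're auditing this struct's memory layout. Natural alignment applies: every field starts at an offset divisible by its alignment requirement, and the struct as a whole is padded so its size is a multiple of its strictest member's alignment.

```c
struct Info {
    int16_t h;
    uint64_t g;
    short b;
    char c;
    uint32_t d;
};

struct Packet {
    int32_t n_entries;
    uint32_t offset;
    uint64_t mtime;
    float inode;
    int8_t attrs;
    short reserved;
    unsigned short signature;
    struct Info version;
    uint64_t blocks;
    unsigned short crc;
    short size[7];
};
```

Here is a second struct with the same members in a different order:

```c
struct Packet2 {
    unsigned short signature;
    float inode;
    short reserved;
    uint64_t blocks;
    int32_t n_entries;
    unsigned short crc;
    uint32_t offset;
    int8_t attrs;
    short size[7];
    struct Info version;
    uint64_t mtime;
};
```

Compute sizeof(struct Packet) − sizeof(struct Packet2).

-8

Info: @0: h [2B, align 2] → 2; +6 pad (align 8); @8: g [8B, align 8] → 16; @16: b [2B, align 2] → 18; @18: c [1B, align 1] → 19; +1 pad (align 4); @20: d [4B, align 4] → 24; size 24, align 8
@0: n_entries [4B, align 4] → 4
@4: offset [4B, align 4] → 8
@8: mtime [8B, align 8] → 16
@16: inode [4B, align 4] → 20
@20: attrs [1B, align 1] → 21
+1 pad (align 2)
@22: reserved [2B, align 2] → 24
@24: signature [2B, align 2] → 26
+6 pad (align 8)
@32: version [24B, align 8] → 56
@56: blocks [8B, align 8] → 64
@64: crc [2B, align 2] → 66
@66: size [14B, align 2] → 80
size 80, align 8
— Packet2 —
@0: signature [2B, align 2] → 2
+2 pad (align 4)
@4: inode [4B, align 4] → 8
@8: reserved [2B, align 2] → 10
+6 pad (align 8)
@16: blocks [8B, align 8] → 24
@24: n_entries [4B, align 4] → 28
@28: crc [2B, align 2] → 30
+2 pad (align 4)
@32: offset [4B, align 4] → 36
@36: attrs [1B, align 1] → 37
+1 pad (align 2)
@38: size [14B, align 2] → 52
+4 pad (align 8)
@56: version [24B, align 8] → 80
@80: mtime [8B, align 8] → 88
size 88, align 8
80 − 88 = -8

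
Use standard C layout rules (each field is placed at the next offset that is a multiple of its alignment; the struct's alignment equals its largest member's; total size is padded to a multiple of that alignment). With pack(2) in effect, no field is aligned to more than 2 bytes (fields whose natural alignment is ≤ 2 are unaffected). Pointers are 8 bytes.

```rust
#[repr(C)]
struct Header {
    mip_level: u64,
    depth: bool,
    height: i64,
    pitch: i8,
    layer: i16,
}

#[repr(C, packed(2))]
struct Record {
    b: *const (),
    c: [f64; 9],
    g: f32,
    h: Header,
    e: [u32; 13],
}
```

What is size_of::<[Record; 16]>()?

Header: mip_level at 0 (size 8, align 8) → ends 8; depth at 8 (size 1, align 1) → ends 9; pad 7 to align 8 for height; height at 16 (size 8, align 8) → ends 24; pitch at 24 (size 1, align 1) → ends 25; pad 1 to align 2 for layer; layer at 26 (size 2, align 2) → ends 28; tail pad 4 to reach multiple of 8; total 32 bytes, alignment 8
b at 0 (size 8, align 2) → ends 8
c at 8 (size 72, align 2) → ends 80
g at 80 (size 4, align 2) → ends 84
h at 84 (size 32, align 2) → ends 116
e at 116 (size 52, align 2) → ends 168
total 168 bytes, alignment 2
array of 16: 16 × 168 = 2688

2688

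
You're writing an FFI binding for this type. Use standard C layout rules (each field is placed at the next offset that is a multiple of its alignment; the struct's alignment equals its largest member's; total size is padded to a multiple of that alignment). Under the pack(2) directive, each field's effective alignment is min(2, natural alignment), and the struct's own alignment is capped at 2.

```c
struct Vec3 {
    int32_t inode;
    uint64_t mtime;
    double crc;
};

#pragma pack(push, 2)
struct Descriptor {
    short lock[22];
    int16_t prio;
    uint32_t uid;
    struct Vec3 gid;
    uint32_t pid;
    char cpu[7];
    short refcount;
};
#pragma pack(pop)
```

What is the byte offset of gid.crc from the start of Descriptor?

Vec3: inode at 0 (size 4, align 4) → ends 4; pad 4 to align 8 for mtime; mtime at 8 (size 8, align 8) → ends 16; crc at 16 (size 8, align 8) → ends 24; total 24 bytes, alignment 8
lock at 0 (size 44, align 2) → ends 44
prio at 44 (size 2, align 2) → ends 46
uid at 46 (size 4, align 2) → ends 50
gid at 50 (size 24, align 2) → ends 74
within Vec3: crc at 16
50 + 16 = 66

66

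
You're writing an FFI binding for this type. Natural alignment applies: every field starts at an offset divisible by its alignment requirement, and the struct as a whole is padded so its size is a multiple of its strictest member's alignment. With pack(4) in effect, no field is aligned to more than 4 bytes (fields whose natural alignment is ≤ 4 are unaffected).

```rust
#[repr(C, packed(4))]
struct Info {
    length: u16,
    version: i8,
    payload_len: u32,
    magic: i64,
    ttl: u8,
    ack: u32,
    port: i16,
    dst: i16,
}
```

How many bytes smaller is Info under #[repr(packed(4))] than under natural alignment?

natural layout:
  @0: length [2B, align 2] → 2
  @2: version [1B, align 1] → 3
  +1 pad (align 4)
  @4: payload_len [4B, align 4] → 8
  @8: magic [8B, align 8] → 16
  @16: ttl [1B, align 1] → 17
  +3 pad (align 4)
  @20: ack [4B, align 4] → 24
  @24: port [2B, align 2] → 26
  @26: dst [2B, align 2] → 28
  +4 tail pad (align 8)
  size 32, align 8
packed(4) layout:
  @0: length [2B, align 2] → 2
  @2: version [1B, align 1] → 3
  +1 pad (align 4)
  @4: payload_len [4B, align 4] → 8
  @8: magic [8B, align 4] → 16
  @16: ttl [1B, align 1] → 17
  +3 pad (align 4)
  @20: ack [4B, align 4] → 24
  @24: port [2B, align 2] → 26
  @26: dst [2B, align 2] → 28
  size 28, align 4
32 − 28 = 4

4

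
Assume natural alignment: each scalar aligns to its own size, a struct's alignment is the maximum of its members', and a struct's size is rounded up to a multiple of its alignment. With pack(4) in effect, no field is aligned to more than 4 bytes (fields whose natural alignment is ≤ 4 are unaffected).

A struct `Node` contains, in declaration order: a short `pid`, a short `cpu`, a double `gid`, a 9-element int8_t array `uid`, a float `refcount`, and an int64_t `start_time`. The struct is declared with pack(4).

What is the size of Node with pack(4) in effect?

pid at 0 (size 2, align 2) → ends 2
cpu at 2 (size 2, align 2) → ends 4
gid at 4 (size 8, align 4) → ends 12
uid at 12 (size 9, align 1) → ends 21
pad 3 to align 4 for refcount
refcount at 24 (size 4, align 4) → ends 28
start_time at 28 (size 8, align 4) → ends 36
total 36 bytes, alignment 4

36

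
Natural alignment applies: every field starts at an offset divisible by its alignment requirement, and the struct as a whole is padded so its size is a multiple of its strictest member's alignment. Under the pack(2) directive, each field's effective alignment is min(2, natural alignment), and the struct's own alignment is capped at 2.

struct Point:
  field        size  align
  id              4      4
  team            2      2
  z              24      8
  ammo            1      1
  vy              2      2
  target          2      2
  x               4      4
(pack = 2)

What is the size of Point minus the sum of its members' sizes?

@0: id [4B, align 2] → 4
@4: team [2B, align 2] → 6
@6: z [24B, align 2] → 30
@30: ammo [1B, align 1] → 31
+1 pad (align 2)
@32: vy [2B, align 2] → 34
@34: target [2B, align 2] → 36
@36: x [4B, align 2] → 40
size 40, align 2
data bytes 39, size 40 → padding 1

1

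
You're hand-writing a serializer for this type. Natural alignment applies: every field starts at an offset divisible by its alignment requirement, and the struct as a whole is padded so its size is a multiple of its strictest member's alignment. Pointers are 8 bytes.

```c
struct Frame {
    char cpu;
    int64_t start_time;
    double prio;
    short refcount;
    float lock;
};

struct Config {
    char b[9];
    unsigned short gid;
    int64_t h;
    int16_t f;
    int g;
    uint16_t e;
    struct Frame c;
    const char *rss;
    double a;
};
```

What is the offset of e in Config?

Frame: cpu at 0 (size 1, align 1) → ends 1; pad 7 to align 8 for start_time; start_time at 8 (size 8, align 8) → ends 16; prio at 16 (size 8, align 8) → ends 24; refcount at 24 (size 2, align 2) → ends 26; pad 2 to align 4 for lock; lock at 28 (size 4, align 4) → ends 32; total 32 bytes, alignment 8
b at 0 (size 9, align 1) → ends 9
pad 1 to align 2 for gid
gid at 10 (size 2, align 2) → ends 12
pad 4 to align 8 for h
h at 16 (size 8, align 8) → ends 24
f at 24 (size 2, align 2) → ends 26
pad 2 to align 4 for g
g at 28 (size 4, align 4) → ends 32
e at 32 (size 2, align 2) → ends 34

32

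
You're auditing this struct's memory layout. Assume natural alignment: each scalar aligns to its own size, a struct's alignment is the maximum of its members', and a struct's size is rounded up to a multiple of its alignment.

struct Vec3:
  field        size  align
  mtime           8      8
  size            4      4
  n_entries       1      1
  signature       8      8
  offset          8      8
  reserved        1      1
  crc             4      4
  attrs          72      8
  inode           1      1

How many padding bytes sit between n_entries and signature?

3

mtime at 0 (size 8, align 8) → ends 8
size at 8 (size 4, align 4) → ends 12
n_entries at 12 (size 1, align 1) → ends 13
pad 3 to align 8 for signature
signature at 16 (size 8, align 8) → ends 24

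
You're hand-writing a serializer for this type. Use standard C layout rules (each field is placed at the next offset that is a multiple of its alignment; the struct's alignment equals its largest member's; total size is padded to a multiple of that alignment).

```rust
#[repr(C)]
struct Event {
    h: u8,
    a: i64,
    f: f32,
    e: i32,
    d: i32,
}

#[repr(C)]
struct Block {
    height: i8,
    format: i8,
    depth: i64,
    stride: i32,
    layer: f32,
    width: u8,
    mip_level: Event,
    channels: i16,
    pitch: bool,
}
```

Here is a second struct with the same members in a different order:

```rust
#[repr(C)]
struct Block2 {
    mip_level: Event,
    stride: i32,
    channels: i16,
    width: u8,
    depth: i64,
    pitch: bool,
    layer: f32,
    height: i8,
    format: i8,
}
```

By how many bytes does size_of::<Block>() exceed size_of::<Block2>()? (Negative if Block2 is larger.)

Event: @0: h [1B, align 1] → 1; +7 pad (align 8); @8: a [8B, align 8] → 16; @16: f [4B, align 4] → 20; @20: e [4B, align 4] → 24; @24: d [4B, align 4] → 28; +4 tail pad (align 8); size 32, align 8
@0: height [1B, align 1] → 1
@1: format [1B, align 1] → 2
+6 pad (align 8)
@8: depth [8B, align 8] → 16
@16: stride [4B, align 4] → 20
@20: layer [4B, align 4] → 24
@24: width [1B, align 1] → 25
+7 pad (align 8)
@32: mip_level [32B, align 8] → 64
@64: channels [2B, align 2] → 66
@66: pitch [1B, align 1] → 67
+5 tail pad (align 8)
size 72, align 8
— Block2 —
@0: mip_level [32B, align 8] → 32
@32: stride [4B, align 4] → 36
@36: channels [2B, align 2] → 38
@38: width [1B, align 1] → 39
+1 pad (align 8)
@40: depth [8B, align 8] → 48
@48: pitch [1B, align 1] → 49
+3 pad (align 4)
@52: layer [4B, align 4] → 56
@56: height [1B, align 1] → 57
@57: format [1B, align 1] → 58
+6 tail pad (align 8)
size 64, align 8
72 − 64 = 8

8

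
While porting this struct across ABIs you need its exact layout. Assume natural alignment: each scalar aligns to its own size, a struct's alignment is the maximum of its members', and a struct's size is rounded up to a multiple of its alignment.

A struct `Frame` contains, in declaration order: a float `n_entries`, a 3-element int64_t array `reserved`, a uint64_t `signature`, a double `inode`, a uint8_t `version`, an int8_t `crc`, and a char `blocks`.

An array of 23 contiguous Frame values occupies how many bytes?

1288

n_entries at 0 (size 4, align 4) → ends 4
pad 4 to align 8 for reserved
reserved at 8 (size 24, align 8) → ends 32
signature at 32 (size 8, align 8) → ends 40
inode at 40 (size 8, align 8) → ends 48
version at 48 (size 1, align 1) → ends 49
crc at 49 (size 1, align 1) → ends 50
blocks at 50 (size 1, align 1) → ends 51
tail pad 5 to reach multiple of 8
total 56 bytes, alignment 8
array of 23: 23 × 56 = 1288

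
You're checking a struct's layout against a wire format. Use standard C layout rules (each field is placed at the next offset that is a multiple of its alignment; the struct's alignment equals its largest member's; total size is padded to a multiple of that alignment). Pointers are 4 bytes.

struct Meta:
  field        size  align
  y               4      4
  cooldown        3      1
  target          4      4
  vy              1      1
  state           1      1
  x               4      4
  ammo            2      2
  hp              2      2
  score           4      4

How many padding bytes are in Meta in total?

y at 0 (size 4, align 4) → ends 4
cooldown at 4 (size 3, align 1) → ends 7
pad 1 to align 4 for target
target at 8 (size 4, align 4) → ends 12
vy at 12 (size 1, align 1) → ends 13
state at 13 (size 1, align 1) → ends 14
pad 2 to align 4 for x
x at 16 (size 4, align 4) → ends 20
ammo at 20 (size 2, align 2) → ends 22
hp at 22 (size 2, align 2) → ends 24
score at 24 (size 4, align 4) → ends 28
total 28 bytes, alignment 4
data bytes 25, size 28 → padding 3

3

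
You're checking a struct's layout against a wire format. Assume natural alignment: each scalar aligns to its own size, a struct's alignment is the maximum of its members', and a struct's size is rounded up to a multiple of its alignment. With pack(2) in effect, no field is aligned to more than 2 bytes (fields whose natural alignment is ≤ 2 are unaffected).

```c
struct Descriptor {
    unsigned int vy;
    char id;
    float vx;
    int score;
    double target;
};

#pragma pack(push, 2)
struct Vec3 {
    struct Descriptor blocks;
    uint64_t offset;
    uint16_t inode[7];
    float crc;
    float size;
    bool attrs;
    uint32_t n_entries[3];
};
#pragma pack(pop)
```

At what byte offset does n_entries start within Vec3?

Descriptor: 0..4  vy  (4B, 4-aligned); 4..5  id  (1B, 1-aligned); 5..8  -- padding (3B); 8..12  vx  (4B, 4-aligned); 12..16  score  (4B, 4-aligned); 16..24  target  (8B, 8-aligned); sizeof = 24, alignof = 8
0..24  blocks  (24B, 2-aligned)
24..32  offset  (8B, 2-aligned)
32..46  inode  (14B, 2-aligned)
46..50  crc  (4B, 2-aligned)
50..54  size  (4B, 2-aligned)
54..55  attrs  (1B, 1-aligned)
55..56  -- padding (1B)
56..68  n_entries  (12B, 2-aligned)

56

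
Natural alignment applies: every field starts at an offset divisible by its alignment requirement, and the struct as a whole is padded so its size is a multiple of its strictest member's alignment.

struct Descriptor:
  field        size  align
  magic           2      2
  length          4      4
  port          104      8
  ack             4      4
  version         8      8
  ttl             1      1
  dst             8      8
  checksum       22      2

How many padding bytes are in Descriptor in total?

15

magic at 0 (size 2, align 2) → ends 2
pad 2 to align 4 for length
length at 4 (size 4, align 4) → ends 8
port at 8 (size 104, align 8) → ends 112
ack at 112 (size 4, align 4) → ends 116
pad 4 to align 8 for version
version at 120 (size 8, align 8) → ends 128
ttl at 128 (size 1, align 1) → ends 129
pad 7 to align 8 for dst
dst at 136 (size 8, align 8) → ends 144
checksum at 144 (size 22, align 2) → ends 166
tail pad 2 to reach multiple of 8
total 168 bytes, alignment 8
data bytes 153, size 168 → padding 15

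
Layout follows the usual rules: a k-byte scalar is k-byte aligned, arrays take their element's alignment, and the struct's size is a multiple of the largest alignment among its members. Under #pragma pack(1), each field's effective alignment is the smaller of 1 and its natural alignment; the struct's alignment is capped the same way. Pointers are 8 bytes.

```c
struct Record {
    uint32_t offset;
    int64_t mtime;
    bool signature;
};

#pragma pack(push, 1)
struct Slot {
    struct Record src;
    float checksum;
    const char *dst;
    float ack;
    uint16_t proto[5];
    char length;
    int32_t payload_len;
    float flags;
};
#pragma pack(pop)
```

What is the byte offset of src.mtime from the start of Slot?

Record: offset at 0 (size 4, align 4) → ends 4; pad 4 to align 8 for mtime; mtime at 8 (size 8, align 8) → ends 16; signature at 16 (size 1, align 1) → ends 17; tail pad 7 to reach multiple of 8; total 24 bytes, alignment 8
src at 0 (size 24, align 1) → ends 24
within Record: mtime at 8
0 + 8 = 8

8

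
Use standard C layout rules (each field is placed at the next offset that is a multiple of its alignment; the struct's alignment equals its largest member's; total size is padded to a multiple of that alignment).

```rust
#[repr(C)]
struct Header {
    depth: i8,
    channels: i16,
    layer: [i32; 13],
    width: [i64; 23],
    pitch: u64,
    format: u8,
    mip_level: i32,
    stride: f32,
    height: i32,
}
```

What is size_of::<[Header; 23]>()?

6072

@0: depth [1B, align 1] → 1
+1 pad (align 2)
@2: channels [2B, align 2] → 4
@4: layer [52B, align 4] → 56
@56: width [184B, align 8] → 240
@240: pitch [8B, align 8] → 248
@248: format [1B, align 1] → 249
+3 pad (align 4)
@252: mip_level [4B, align 4] → 256
@256: stride [4B, align 4] → 260
@260: height [4B, align 4] → 264
size 264, align 8
array of 23: 23 × 264 = 6072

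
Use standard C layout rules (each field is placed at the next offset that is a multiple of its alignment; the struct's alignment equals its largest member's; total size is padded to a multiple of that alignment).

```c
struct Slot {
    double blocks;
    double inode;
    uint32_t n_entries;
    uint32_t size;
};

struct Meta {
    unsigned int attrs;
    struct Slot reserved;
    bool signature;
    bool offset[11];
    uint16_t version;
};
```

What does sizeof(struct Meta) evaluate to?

Slot: @0: blocks [8B, align 8] → 8; @8: inode [8B, align 8] → 16; @16: n_entries [4B, align 4] → 20; @20: size [4B, align 4] → 24; size 24, align 8
@0: attrs [4B, align 4] → 4
+4 pad (align 8)
@8: reserved [24B, align 8] → 32
@32: signature [1B, align 1] → 33
@33: offset [11B, align 1] → 44
@44: version [2B, align 2] → 46
+2 tail pad (align 8)
size 48, align 8

48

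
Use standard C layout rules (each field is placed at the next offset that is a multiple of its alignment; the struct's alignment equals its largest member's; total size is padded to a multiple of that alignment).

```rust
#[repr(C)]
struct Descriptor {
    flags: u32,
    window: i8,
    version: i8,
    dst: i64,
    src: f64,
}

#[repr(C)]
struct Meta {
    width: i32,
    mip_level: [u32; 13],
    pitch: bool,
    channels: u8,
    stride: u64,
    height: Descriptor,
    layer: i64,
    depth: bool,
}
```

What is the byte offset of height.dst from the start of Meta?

80

Descriptor: flags at 0 (size 4, align 4) → ends 4; window at 4 (size 1, align 1) → ends 5; version at 5 (size 1, align 1) → ends 6; pad 2 to align 8 for dst; dst at 8 (size 8, align 8) → ends 16; src at 16 (size 8, align 8) → ends 24; total 24 bytes, alignment 8
width at 0 (size 4, align 4) → ends 4
mip_level at 4 (size 52, align 4) → ends 56
pitch at 56 (size 1, align 1) → ends 57
channels at 57 (size 1, align 1) → ends 58
pad 6 to align 8 for stride
stride at 64 (size 8, align 8) → ends 72
height at 72 (size 24, align 8) → ends 96
within Descriptor: dst at 8
72 + 8 = 80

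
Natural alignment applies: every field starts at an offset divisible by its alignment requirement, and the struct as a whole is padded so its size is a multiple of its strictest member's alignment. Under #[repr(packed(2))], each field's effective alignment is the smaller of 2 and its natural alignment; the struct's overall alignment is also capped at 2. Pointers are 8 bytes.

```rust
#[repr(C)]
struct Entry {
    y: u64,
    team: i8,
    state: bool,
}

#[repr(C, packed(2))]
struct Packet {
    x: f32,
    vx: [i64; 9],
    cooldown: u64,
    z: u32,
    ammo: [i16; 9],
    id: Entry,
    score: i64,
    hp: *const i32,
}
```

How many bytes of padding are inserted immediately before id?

Entry: @0: y [8B, align 8] → 8; @8: team [1B, align 1] → 9; @9: state [1B, align 1] → 10; +6 tail pad (align 8); size 16, align 8
@0: x [4B, align 2] → 4
@4: vx [72B, align 2] → 76
@76: cooldown [8B, align 2] → 84
@84: z [4B, align 2] → 88
@88: ammo [18B, align 2] → 106
@106: id [16B, align 2] → 122

0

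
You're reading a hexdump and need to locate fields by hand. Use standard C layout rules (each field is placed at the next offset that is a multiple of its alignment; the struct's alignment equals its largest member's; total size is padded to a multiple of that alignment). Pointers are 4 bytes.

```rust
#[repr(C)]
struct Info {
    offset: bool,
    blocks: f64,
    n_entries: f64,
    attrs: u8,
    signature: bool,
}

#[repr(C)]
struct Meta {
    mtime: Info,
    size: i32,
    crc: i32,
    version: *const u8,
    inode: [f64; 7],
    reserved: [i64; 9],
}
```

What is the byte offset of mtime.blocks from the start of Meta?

8

Info: 0..1  offset  (1B, 1-aligned); 1..8  -- padding (7B); 8..16  blocks  (8B, 8-aligned); 16..24  n_entries  (8B, 8-aligned); 24..25  attrs  (1B, 1-aligned); 25..26  signature  (1B, 1-aligned); 26..32  -- tail padding (6B); sizeof = 32, alignof = 8
0..32  mtime  (32B, 8-aligned)
within Info: blocks at 8
0 + 8 = 8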